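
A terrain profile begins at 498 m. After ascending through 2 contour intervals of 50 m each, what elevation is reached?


elevation = 498 + 2 * 50 = 598 m

598 m


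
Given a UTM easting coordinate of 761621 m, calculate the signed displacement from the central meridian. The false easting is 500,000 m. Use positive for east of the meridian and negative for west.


displacement = 761621 - 500000 = 261621 m

261621 m


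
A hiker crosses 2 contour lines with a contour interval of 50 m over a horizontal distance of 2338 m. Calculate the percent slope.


elevation change = 2 * 50 = 100 m
slope = 100 / 2338 * 100 = 4.3%

4.3%


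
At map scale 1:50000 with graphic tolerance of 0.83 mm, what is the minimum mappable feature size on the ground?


ground = 0.83 mm * 50000 / 1000 = 41.5 m

41.5 m


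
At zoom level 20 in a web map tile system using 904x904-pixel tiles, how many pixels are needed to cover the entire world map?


tiles per axis = 2^20 = 1048576
total tiles = 1048576^2 = 1099511627776
pixels per axis = 1048576 * 904 = 947912704
total pixels = 947912704^2 = 898538494404591616

898538494404591616 pixels


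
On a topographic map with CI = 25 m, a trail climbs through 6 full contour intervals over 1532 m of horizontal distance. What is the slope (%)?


elevation change = 6 * 25 = 150 m
slope = 150 / 1532 * 100 = 9.8%

9.8%


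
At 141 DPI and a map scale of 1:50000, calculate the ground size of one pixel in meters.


pixel_cm = 2.54 / 141 ≈ 0.018014 cm
ground = pixel_cm * 50000 / 100 = 2.54 * 50000 / (141 * 100) = 127000 / 14100 ≈ 9.01 m

9.01 m


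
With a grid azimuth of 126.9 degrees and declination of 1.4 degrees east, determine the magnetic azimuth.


magnetic azimuth = grid azimuth - declination (east +ve)
mag_az = 126.9 - 1.4 = 125.5 degrees

125.5 degrees


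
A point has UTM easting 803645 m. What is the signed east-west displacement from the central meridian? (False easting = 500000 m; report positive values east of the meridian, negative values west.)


displacement = 803645 - 500000 = 303645 m

303645 m


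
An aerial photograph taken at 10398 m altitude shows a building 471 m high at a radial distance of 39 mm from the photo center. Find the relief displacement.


d = h * r / H = 471 * 39 / 10398 = 1.77 mm

1.77 mm


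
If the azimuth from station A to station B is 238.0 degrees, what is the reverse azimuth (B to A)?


back azimuth = (238.0 + 180) mod 360 = 58.0 degrees

58.0 degrees


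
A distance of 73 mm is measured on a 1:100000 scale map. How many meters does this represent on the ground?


ground = 73 mm * 100000 / 1000 = 7300.0 m

7300.0 m


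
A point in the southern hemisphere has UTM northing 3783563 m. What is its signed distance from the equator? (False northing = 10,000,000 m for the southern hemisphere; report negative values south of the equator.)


For southern: actual = 3783563 - 10000000 = -6216437 m

-6216437 m


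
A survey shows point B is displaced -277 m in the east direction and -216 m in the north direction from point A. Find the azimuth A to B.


az = atan2(-277, -216) = -127.9 deg
adjusted to 0-360: 232.1 degrees

232.1 degrees


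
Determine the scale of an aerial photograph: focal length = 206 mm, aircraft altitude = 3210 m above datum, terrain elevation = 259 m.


scale = f / (H - h) = 206 mm / 2951 m = 206 / 2951000 = 1:14325

1:14325


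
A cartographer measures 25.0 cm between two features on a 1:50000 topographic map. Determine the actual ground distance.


ground = 25.0 cm * 50000 / 100 = 12500.0 m = 12.5 km

12.5 km


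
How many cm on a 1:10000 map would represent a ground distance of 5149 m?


map_cm = 5149 * 100 / 10000 = 51.49 cm

51.49 cm


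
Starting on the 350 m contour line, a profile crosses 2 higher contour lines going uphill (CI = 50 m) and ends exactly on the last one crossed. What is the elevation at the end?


elevation = 350 + 2 * 50 = 450 m

450 m


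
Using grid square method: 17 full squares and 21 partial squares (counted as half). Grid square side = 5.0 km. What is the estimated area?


effective squares = 17 + 21 * 0.5 = 27.5
area = 27.5 * 25.0 = 687.5 km^2

687.5 km^2


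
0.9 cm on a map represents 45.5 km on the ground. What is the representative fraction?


ground = 45.5 km = 4550000 cm; RF denominator = ground / map = 4550000 / 0.9 ≈ 5055556; RF = 1:5055556

1:5055556


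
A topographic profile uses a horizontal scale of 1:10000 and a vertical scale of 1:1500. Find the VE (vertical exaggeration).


VE = horizontal_scale / vertical_scale = 10000 / 1500 ≈ 6.7

6.7x


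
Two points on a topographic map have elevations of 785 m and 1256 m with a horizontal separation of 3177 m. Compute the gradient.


gradient = (1256 - 785) / 3177 = 471 / 3177 = 0.1483

0.1483


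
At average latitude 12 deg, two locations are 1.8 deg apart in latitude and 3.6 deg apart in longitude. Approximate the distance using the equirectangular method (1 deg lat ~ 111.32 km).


dlat_km = 1.8 * 111.32 = 200.376
dlon_km = 3.6 * 111.32 * cos(12) ≈ 391.995
dist = sqrt(200.376^2 + 391.995^2) ≈ 440.2 km

440.2 km


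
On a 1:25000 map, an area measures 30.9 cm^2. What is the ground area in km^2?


ground_area = 30.9 * (25000/100)^2 = 1931250.0 m^2 = 1.93125 km^2 ≈ 1.931 km^2

1.931 km^2


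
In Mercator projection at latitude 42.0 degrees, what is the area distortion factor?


area_distortion = 1/cos^2(42.0) = 1.811

1.811


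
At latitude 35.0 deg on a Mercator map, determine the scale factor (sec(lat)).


SF = 1 / cos(35.0) = 1 / 0.819152 = 1.221

1.221


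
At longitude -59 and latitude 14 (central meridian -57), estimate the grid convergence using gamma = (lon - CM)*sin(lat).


gamma = (-59 - -57) * sin(14) = -2 * 0.241922 = -0.484 degrees

-0.484 degrees


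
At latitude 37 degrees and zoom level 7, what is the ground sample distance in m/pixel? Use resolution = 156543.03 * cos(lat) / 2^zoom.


res = 156543.03 * cos(37) / 2^7 = 156543.03 * 0.79863551 / 128 = 976.73 m/pixel

976.73 m/pixel


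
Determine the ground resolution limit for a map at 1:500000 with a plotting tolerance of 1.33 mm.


ground = 1.33 mm * 500000 / 1000 = 665.0 m

665.0 m


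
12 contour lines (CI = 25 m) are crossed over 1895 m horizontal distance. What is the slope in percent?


elevation change = 12 * 25 = 300 m
slope = 300 / 1895 * 100 = 15.8%

15.8%


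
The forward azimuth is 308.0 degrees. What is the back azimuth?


back azimuth = (308.0 + 180) mod 360 = 128.0 degrees

128.0 degrees


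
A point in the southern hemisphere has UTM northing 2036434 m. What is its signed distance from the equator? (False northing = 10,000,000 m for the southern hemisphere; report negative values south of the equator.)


For southern: actual = 2036434 - 10000000 = -7963566 m

-7963566 m


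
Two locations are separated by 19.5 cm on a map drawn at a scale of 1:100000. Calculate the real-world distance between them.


ground = 19.5 cm * 100000 / 100 = 19500.0 m = 19.5 km

19.5 km


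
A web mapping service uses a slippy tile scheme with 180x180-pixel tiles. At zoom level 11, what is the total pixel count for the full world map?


tiles per axis = 2^11 = 2048
total tiles = 2048^2 = 4194304
pixels per axis = 2048 * 180 = 368640
total pixels = 368640^2 = 135895449600

135895449600 pixels


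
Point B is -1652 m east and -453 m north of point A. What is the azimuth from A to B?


az = atan2(-1652, -453) = -105.3 deg
adjusted to 0-360: 254.7 degrees

254.7 degrees


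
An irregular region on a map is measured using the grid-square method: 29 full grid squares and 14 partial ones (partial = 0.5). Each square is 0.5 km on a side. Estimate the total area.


effective squares = 29 + 14 * 0.5 = 36.0
area = 36.0 * 0.25 = 9.0 km^2

9.0 km^2


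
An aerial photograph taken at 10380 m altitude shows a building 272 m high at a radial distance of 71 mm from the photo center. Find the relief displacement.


d = h * r / H = 272 * 71 / 10380 = 1.86 mm

1.86 mm


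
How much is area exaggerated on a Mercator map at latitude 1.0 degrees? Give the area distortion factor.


area_distortion = 1/cos^2(1.0) = 1.0

1.0


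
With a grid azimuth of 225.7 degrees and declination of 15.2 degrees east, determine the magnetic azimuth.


magnetic azimuth = grid azimuth - declination (east +ve)
mag_az = 225.7 - 15.2 = 210.5 degrees

210.5 degrees


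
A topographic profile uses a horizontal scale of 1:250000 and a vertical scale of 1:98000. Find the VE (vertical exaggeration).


VE = horizontal_scale / vertical_scale = 250000 / 98000 ≈ 2.6

2.6x


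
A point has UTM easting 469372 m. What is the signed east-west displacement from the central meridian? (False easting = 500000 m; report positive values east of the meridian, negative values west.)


displacement = 469372 - 500000 = -30628 m

-30628 m


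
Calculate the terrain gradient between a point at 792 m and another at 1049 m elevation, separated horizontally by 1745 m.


gradient = (1049 - 792) / 1745 = 257 / 1745 = 0.1473

0.1473


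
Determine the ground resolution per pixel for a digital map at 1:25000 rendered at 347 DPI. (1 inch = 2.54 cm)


pixel_cm = 2.54 / 347 ≈ 0.00732 cm
ground = pixel_cm * 25000 / 100 = 2.54 * 25000 / (347 * 100) = 63500 / 34700 ≈ 1.83 m

1.83 m


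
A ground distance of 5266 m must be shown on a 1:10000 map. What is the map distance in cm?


map_cm = 5266 * 100 / 10000 = 52.66 cm

52.66 cm


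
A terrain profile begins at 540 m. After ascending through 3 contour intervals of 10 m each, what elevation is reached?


elevation = 540 + 3 * 10 = 570 m

570 m


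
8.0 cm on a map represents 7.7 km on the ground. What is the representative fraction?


ground = 7.7 km = 770000 cm; RF denominator = ground / map = 770000 / 8.0 = 96250; RF = 1:96250

1:96250


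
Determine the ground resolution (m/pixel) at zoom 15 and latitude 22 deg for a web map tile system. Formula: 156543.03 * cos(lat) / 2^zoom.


res = 156543.03 * cos(22) / 2^15 = 156543.03 * 0.92718385 / 32768 = 4.43 m/pixel

4.43 m/pixel


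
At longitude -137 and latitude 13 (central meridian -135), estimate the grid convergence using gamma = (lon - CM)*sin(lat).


gamma = (-137 - -135) * sin(13) = -2 * 0.224951 = -0.45 degrees

-0.45 degrees


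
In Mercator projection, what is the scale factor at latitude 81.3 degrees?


SF = 1 / cos(81.3) = 1 / 0.151261 = 6.611

6.611


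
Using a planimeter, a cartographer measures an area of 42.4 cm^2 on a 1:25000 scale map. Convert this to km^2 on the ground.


ground_area = 42.4 * (25000/100)^2 = 2650000.0 m^2 = 2.65 km^2

2.65 km^2


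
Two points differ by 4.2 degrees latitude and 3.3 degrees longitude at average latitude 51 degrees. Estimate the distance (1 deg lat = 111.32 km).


dlat_km = 4.2 * 111.32 = 467.544
dlon_km = 3.3 * 111.32 * cos(51) ≈ 231.185
dist = sqrt(467.544^2 + 231.185^2) ≈ 521.6 km

521.6 km


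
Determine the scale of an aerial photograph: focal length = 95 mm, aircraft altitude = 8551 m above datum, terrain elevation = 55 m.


scale = f / (H - h) = 95 mm / 8496 m = 95 / 8496000 = 1:89432

1:89432


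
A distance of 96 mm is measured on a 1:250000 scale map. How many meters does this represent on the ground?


ground = 96 mm * 250000 / 1000 = 24000.0 m

24000.0 m


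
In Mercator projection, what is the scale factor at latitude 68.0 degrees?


SF = 1 / cos(68.0) = 1 / 0.374607 = 2.669

2.669


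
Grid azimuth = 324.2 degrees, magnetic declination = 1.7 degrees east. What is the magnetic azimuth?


magnetic azimuth = grid azimuth - declination (east +ve)
mag_az = 324.2 - 1.7 = 322.5 degrees

322.5 degrees


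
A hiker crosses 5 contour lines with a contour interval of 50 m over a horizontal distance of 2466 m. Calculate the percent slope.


elevation change = 5 * 50 = 250 m
slope = 250 / 2466 * 100 = 10.1%

10.1%


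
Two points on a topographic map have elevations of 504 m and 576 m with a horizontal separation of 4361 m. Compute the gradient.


gradient = (576 - 504) / 4361 = 72 / 4361 = 0.0165

0.0165


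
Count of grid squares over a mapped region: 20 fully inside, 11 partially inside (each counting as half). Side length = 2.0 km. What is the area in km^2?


effective squares = 20 + 11 * 0.5 = 25.5
area = 25.5 * 4.0 = 102.0 km^2

102.0 km^2


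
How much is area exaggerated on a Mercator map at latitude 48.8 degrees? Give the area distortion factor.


area_distortion = 1/cos^2(48.8) = 2.305

2.305


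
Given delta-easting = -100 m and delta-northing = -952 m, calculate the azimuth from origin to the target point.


az = atan2(-100, -952) = -174.0 deg
adjusted to 0-360: 186.0 degrees

186.0 degrees


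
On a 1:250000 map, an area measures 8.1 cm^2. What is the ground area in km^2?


ground_area = 8.1 * (250000/100)^2 = 50625000.0 m^2 = 50.625 km^2

50.625 km^2


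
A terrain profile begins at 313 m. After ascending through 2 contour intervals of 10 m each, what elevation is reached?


elevation = 313 + 2 * 10 = 333 m

333 m


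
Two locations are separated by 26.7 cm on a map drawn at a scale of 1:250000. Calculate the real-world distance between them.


ground = 26.7 cm * 250000 / 100 = 66750.0 m = 66.75 km

66.75 km


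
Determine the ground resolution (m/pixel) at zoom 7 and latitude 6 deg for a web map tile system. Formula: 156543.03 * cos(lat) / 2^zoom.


res = 156543.03 * cos(6) / 2^7 = 156543.03 * 0.9945219 / 128 = 1216.29 m/pixel

1216.29 m/pixel


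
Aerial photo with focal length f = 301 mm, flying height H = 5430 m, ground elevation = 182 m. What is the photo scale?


scale = f / (H - h) = 301 mm / 5248 m = 301 / 5248000 = 1:17435

1:17435


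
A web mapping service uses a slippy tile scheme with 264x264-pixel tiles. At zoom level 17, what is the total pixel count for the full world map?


tiles per axis = 2^17 = 131072
total tiles = 131072^2 = 17179869184
pixels per axis = 131072 * 264 = 34603008
total pixels = 34603008^2 = 1197368162648064

1197368162648064 pixels


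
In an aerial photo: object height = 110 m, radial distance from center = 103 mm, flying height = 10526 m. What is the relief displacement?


d = h * r / H = 110 * 103 / 10526 = 1.08 mm

1.08 mm


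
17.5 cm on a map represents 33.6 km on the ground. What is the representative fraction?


ground = 33.6 km = 3360000 cm; RF denominator = ground / map = 3360000 / 17.5 = 192000; RF = 1:192000

1:192000


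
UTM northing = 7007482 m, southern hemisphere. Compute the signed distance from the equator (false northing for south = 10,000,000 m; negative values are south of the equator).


For southern: actual = 7007482 - 10000000 = -2992518 m

-2992518 m


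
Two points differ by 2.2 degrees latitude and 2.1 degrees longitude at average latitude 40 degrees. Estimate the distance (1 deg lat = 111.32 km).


dlat_km = 2.2 * 111.32 = 244.904
dlon_km = 2.1 * 111.32 * cos(40) ≈ 179.08
dist = sqrt(244.904^2 + 179.08^2) ≈ 303.4 km

303.4 km


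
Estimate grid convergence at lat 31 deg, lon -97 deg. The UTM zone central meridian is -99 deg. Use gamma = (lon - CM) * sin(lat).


gamma = (-97 - -99) * sin(31) = 2 * 0.515038 = 1.03 degrees

1.03 degrees


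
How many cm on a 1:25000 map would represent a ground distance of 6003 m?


map_cm = 6003 * 100 / 25000 = 24.012 cm ≈ 24.01 cm

24.01 cm


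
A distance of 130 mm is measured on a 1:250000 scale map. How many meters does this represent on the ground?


ground = 130 mm * 250000 / 1000 = 32500.0 m

32500.0 m


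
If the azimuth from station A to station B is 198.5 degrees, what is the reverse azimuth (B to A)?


back azimuth = (198.5 + 180) mod 360 = 18.5 degrees

18.5 degrees


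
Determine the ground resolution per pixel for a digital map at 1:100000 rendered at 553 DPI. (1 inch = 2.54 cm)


pixel_cm = 2.54 / 553 ≈ 0.004593 cm
ground = pixel_cm * 100000 / 100 = 2.54 * 100000 / (553 * 100) = 254000 / 55300 ≈ 4.59 m

4.59 m


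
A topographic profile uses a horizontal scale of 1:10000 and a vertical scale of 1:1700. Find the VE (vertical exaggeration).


VE = horizontal_scale / vertical_scale = 10000 / 1700 ≈ 5.9

5.9x


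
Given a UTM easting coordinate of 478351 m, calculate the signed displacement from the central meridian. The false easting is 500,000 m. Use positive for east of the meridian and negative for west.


displacement = 478351 - 500000 = -21649 m

-21649 m


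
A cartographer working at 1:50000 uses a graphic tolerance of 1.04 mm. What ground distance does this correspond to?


ground = 1.04 mm * 50000 / 1000 = 52.0 m

52.0 m


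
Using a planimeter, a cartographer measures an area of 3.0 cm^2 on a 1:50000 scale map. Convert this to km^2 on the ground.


ground_area = 3.0 * (50000/100)^2 = 750000.0 m^2 = 0.75 km^2

0.75 km^2


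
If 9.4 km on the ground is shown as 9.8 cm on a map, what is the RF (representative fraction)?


ground = 9.4 km = 940000 cm; RF denominator = ground / map = 940000 / 9.8 ≈ 95918; RF = 1:95918

1:95918


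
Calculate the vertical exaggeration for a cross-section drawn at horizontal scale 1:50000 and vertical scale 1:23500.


VE = horizontal_scale / vertical_scale = 50000 / 23500 ≈ 2.1

2.1x


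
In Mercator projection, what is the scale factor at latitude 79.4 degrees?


SF = 1 / cos(79.4) = 1 / 0.183951 = 5.436

5.436


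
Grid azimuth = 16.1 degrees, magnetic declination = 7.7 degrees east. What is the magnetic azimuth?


magnetic azimuth = grid azimuth - declination (east +ve)
mag_az = 16.1 - 7.7 = 8.4 degrees

8.4 degrees


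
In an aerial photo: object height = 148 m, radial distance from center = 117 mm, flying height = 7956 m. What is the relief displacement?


d = h * r / H = 148 * 117 / 7956 = 2.18 mm

2.18 mm


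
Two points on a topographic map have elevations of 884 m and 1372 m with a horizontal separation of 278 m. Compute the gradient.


gradient = (1372 - 884) / 278 = 488 / 278 = 1.7554

1.7554


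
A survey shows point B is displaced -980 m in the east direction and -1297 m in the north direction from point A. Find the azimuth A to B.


az = atan2(-980, -1297) = -142.9 deg
adjusted to 0-360: 217.1 degrees

217.1 degrees


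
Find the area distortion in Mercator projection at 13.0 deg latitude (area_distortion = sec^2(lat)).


area_distortion = 1/cos^2(13.0) = 1.053

1.053


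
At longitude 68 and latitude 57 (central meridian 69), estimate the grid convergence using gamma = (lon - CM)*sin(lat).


gamma = (68 - 69) * sin(57) = -1 * 0.838671 = -0.839 degrees

-0.839 degrees


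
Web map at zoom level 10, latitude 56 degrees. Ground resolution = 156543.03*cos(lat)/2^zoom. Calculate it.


res = 156543.03 * cos(56) / 2^10 = 156543.03 * 0.5591929 / 1024 = 85.49 m/pixel

85.49 m/pixel


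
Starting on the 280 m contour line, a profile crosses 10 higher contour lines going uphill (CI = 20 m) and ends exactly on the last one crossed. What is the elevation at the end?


elevation = 280 + 10 * 20 = 480 m

480 m


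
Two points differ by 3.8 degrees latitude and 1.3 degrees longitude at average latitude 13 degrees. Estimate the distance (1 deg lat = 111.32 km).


dlat_km = 3.8 * 111.32 = 423.016
dlon_km = 1.3 * 111.32 * cos(13) ≈ 141.007
dist = sqrt(423.016^2 + 141.007^2) ≈ 445.9 km

445.9 km


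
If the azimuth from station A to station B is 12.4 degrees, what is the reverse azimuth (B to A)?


back azimuth = (12.4 + 180) mod 360 = 192.4 degrees

192.4 degrees


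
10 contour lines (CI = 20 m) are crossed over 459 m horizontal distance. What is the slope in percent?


elevation change = 10 * 20 = 200 m
slope = 200 / 459 * 100 = 43.6%

43.6%


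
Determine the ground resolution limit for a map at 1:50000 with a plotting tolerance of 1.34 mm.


ground = 1.34 mm * 50000 / 1000 = 67.0 m

67.0 m


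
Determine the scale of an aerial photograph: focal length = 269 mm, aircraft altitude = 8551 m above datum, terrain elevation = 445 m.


scale = f / (H - h) = 269 mm / 8106 m = 269 / 8106000 = 1:30134

1:30134


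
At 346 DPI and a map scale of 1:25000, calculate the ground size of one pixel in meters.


pixel_cm = 2.54 / 346 ≈ 0.007341 cm
ground = pixel_cm * 25000 / 100 = 2.54 * 25000 / (346 * 100) = 63500 / 34600 ≈ 1.84 m

1.84 m


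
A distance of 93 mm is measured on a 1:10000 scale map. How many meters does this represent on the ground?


ground = 93 mm * 10000 / 1000 = 930.0 m

930.0 m


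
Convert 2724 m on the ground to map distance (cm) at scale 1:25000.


map_cm = 2724 * 100 / 25000 = 10.896 cm ≈ 10.9 cm

10.9 cm


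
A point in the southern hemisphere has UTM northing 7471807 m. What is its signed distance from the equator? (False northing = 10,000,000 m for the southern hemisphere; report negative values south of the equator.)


For southern: actual = 7471807 - 10000000 = -2528193 m

-2528193 m


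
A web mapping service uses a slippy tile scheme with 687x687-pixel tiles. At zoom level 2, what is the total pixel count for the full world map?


tiles per axis = 2^2 = 4
total tiles = 4^2 = 16
pixels per axis = 4 * 687 = 2748
total pixels = 2748^2 = 7551504

7551504 pixels


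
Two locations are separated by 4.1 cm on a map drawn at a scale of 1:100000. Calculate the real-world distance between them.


ground = 4.1 cm * 100000 / 100 = 4100.0 m = 4.1 km

4.1 km


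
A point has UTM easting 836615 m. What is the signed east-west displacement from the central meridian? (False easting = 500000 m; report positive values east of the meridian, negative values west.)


displacement = 836615 - 500000 = 336615 m

336615 m


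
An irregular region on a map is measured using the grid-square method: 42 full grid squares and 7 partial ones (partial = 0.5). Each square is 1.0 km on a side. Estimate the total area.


effective squares = 42 + 7 * 0.5 = 45.5
area = 45.5 * 1.0 = 45.5 km^2

45.5 km^2


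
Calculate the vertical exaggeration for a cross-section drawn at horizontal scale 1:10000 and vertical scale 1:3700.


VE = horizontal_scale / vertical_scale = 10000 / 3700 ≈ 2.7

2.7x


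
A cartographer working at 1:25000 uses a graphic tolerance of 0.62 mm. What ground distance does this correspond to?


ground = 0.62 mm * 25000 / 1000 = 15.5 m

15.5 m


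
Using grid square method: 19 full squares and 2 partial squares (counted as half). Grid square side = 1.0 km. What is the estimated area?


effective squares = 19 + 2 * 0.5 = 20.0
area = 20.0 * 1.0 = 20.0 km^2

20.0 km^2


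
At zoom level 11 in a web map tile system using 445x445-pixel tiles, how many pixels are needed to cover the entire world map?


tiles per axis = 2^11 = 2048
total tiles = 2048^2 = 4194304
pixels per axis = 2048 * 445 = 911360
total pixels = 911360^2 = 830577049600

830577049600 pixels


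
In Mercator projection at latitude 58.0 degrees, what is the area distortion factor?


area_distortion = 1/cos^2(58.0) = 3.561

3.561


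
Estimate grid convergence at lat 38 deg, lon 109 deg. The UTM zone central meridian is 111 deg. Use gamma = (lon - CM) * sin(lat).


gamma = (109 - 111) * sin(38) = -2 * 0.615661 = -1.231 degrees

-1.231 degrees


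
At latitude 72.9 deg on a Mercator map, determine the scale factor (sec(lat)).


SF = 1 / cos(72.9) = 1 / 0.29404 = 3.401

3.401


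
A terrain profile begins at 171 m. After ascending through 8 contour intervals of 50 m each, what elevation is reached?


elevation = 171 + 8 * 50 = 571 m

571 m


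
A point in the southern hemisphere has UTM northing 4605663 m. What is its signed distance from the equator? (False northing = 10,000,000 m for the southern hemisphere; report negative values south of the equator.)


For southern: actual = 4605663 - 10000000 = -5394337 m

-5394337 m


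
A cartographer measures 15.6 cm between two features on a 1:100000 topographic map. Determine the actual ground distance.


ground = 15.6 cm * 100000 / 100 = 15600.0 m = 15.6 km

15.6 km


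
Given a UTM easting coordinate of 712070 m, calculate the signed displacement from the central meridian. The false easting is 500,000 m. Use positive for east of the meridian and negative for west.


displacement = 712070 - 500000 = 212070 m

212070 m


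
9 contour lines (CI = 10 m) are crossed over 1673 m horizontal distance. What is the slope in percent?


elevation change = 9 * 10 = 90 m
slope = 90 / 1673 * 100 = 5.4%

5.4%


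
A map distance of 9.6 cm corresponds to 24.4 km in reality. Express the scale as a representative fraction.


ground = 24.4 km = 2440000 cm; RF denominator = ground / map = 2440000 / 9.6 ≈ 254167; RF = 1:254167

1:254167


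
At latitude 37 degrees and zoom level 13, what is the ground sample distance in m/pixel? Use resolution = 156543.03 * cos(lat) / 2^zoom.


res = 156543.03 * cos(37) / 2^13 = 156543.03 * 0.79863551 / 8192 = 15.26 m/pixel

15.26 m/pixel


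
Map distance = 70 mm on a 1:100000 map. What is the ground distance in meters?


ground = 70 mm * 100000 / 1000 = 7000.0 m

7000.0 m


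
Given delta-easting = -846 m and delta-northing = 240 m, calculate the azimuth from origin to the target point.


az = atan2(-846, 240) = -74.2 deg
adjusted to 0-360: 285.8 degrees

285.8 degrees


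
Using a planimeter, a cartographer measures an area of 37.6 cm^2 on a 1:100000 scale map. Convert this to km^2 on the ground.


ground_area = 37.6 * (100000/100)^2 = 37600000.0 m^2 = 37.6 km^2

37.6 km^2


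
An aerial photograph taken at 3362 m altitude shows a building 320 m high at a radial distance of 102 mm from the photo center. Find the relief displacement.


d = h * r / H = 320 * 102 / 3362 = 9.71 mm

9.71 mm


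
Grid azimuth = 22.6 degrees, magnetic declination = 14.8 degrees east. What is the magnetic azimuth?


magnetic azimuth = grid azimuth - declination (east +ve)
mag_az = 22.6 - 14.8 = 7.8 degrees

7.8 degrees


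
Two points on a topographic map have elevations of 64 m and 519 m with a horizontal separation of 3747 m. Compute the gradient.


gradient = (519 - 64) / 3747 = 455 / 3747 = 0.1214

0.1214


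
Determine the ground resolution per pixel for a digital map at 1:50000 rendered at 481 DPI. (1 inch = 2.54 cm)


pixel_cm = 2.54 / 481 ≈ 0.005281 cm
ground = pixel_cm * 50000 / 100 = 2.54 * 50000 / (481 * 100) = 127000 / 48100 ≈ 2.64 m

2.64 m


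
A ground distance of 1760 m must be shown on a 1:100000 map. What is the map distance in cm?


map_cm = 1760 * 100 / 100000 = 1.76 cm

1.76 cm


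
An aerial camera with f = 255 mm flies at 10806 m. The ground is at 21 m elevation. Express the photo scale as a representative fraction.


scale = f / (H - h) = 255 mm / 10785 m = 255 / 10785000 = 1:42294

1:42294


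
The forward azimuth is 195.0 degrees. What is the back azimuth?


back azimuth = (195.0 + 180) mod 360 = 15.0 degrees

15.0 degrees


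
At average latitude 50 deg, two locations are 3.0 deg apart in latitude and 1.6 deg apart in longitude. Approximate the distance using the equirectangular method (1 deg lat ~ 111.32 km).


dlat_km = 3.0 * 111.32 = 333.96
dlon_km = 1.6 * 111.32 * cos(50) ≈ 114.488
dist = sqrt(333.96^2 + 114.488^2) ≈ 353.0 km

353.0 km


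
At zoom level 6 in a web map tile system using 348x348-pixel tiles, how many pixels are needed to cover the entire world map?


tiles per axis = 2^6 = 64
total tiles = 64^2 = 4096
pixels per axis = 64 * 348 = 22272
total pixels = 22272^2 = 496041984

496041984 pixels


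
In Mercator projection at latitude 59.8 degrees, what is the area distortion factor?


area_distortion = 1/cos^2(59.8) = 3.952

3.952


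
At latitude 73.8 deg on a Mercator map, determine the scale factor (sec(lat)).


SF = 1 / cos(73.8) = 1 / 0.278991 = 3.584

3.584


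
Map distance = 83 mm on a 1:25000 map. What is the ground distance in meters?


ground = 83 mm * 25000 / 1000 = 2075.0 m

2075.0 m


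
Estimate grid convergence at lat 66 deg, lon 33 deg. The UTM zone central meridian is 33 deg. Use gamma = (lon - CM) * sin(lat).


gamma = (33 - 33) * sin(66) = 0 * 0.913545 = 0.0 degrees

0.0 degrees


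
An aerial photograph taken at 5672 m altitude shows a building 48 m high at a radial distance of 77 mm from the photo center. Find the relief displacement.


d = h * r / H = 48 * 77 / 5672 = 0.65 mm

0.65 mm


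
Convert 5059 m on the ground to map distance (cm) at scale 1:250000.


map_cm = 5059 * 100 / 250000 = 2.0236 cm ≈ 2.02 cm

2.02 cm


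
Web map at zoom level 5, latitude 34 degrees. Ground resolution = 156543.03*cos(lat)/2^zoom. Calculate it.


res = 156543.03 * cos(34) / 2^5 = 156543.03 * 0.82903757 / 32 = 4055.63 m/pixel

4055.63 m/pixel


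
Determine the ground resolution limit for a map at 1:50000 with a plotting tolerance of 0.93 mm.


ground = 0.93 mm * 50000 / 1000 = 46.5 m

46.5 m


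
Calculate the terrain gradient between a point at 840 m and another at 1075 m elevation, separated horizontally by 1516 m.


gradient = (1075 - 840) / 1516 = 235 / 1516 = 0.155

0.155


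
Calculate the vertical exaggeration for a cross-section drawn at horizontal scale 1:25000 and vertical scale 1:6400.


VE = horizontal_scale / vertical_scale = 25000 / 6400 = 3.90625 ≈ 3.9

3.9x


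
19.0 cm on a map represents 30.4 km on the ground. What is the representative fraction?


ground = 30.4 km = 3040000 cm; RF denominator = ground / map = 3040000 / 19.0 = 160000; RF = 1:160000

1:160000


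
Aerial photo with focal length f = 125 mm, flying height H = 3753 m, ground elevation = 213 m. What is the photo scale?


scale = f / (H - h) = 125 mm / 3540 m = 125 / 3540000 = 1:28320

1:28320


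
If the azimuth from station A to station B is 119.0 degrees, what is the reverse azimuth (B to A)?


back azimuth = (119.0 + 180) mod 360 = 299.0 degrees

299.0 degrees


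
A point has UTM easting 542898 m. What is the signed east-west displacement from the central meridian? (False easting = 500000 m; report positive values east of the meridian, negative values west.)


displacement = 542898 - 500000 = 42898 m

42898 m


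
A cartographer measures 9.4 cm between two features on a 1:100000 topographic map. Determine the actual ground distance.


ground = 9.4 cm * 100000 / 100 = 9400.0 m = 9.4 km

9.4 km


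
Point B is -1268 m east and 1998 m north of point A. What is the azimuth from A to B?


az = atan2(-1268, 1998) = -32.4 deg
adjusted to 0-360: 327.6 degrees

327.6 degrees


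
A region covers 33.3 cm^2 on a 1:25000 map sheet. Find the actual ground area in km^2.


ground_area = 33.3 * (25000/100)^2 = 2081250.0 m^2 = 2.08125 km^2 ≈ 2.081 km^2

2.081 km^2


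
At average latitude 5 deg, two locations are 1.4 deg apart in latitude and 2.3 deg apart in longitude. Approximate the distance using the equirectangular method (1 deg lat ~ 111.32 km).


dlat_km = 1.4 * 111.32 = 155.848
dlon_km = 2.3 * 111.32 * cos(5) ≈ 255.062
dist = sqrt(155.848^2 + 255.062^2) ≈ 298.9 km

298.9 km


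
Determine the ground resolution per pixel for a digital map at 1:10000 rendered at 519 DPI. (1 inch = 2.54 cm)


pixel_cm = 2.54 / 519 ≈ 0.004894 cm
ground = pixel_cm * 10000 / 100 = 2.54 * 10000 / (519 * 100) = 25400 / 51900 ≈ 0.49 m

0.49 m


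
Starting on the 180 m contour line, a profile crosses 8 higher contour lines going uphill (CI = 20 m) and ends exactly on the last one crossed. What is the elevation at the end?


elevation = 180 + 8 * 20 = 340 m

340 m


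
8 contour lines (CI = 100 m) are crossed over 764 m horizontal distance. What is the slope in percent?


elevation change = 8 * 100 = 800 m
slope = 800 / 764 * 100 = 104.7%

104.7%


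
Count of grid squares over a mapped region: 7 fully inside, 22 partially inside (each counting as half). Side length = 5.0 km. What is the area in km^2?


effective squares = 7 + 22 * 0.5 = 18.0
area = 18.0 * 25.0 = 450.0 km^2

450.0 km^2


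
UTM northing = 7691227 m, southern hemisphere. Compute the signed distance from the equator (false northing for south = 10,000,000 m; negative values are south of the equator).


For southern: actual = 7691227 - 10000000 = -2308773 m

-2308773 m


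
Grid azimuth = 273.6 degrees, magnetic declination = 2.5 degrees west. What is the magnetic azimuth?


magnetic azimuth = grid azimuth - declination (east +ve)
mag_az = 273.6 - -2.5 = 276.1 degrees

276.1 degrees


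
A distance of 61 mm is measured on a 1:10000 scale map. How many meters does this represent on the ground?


ground = 61 mm * 10000 / 1000 = 610.0 m

610.0 m


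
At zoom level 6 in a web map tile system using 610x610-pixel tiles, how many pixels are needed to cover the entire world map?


tiles per axis = 2^6 = 64
total tiles = 64^2 = 4096
pixels per axis = 64 * 610 = 39040
total pixels = 39040^2 = 1524121600

1524121600 pixels


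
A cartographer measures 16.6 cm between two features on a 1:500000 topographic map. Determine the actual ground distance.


ground = 16.6 cm * 500000 / 100 = 83000.0 m = 83.0 km

83.0 km


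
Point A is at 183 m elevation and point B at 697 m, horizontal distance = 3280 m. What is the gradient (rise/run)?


gradient = (697 - 183) / 3280 = 514 / 3280 = 0.1567

0.1567


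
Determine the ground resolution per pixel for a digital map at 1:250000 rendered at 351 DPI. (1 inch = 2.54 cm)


pixel_cm = 2.54 / 351 ≈ 0.007236 cm
ground = pixel_cm * 250000 / 100 = 2.54 * 250000 / (351 * 100) = 635000 / 35100 ≈ 18.09 m

18.09 m


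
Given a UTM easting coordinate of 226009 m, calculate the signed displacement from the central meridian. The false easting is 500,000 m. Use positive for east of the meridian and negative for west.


displacement = 226009 - 500000 = -273991 m

-273991 m


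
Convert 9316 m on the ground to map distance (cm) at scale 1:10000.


map_cm = 9316 * 100 / 10000 = 93.16 cm

93.16 cm


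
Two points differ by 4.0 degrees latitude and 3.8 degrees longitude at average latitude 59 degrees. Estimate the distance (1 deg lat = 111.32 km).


dlat_km = 4.0 * 111.32 = 445.28
dlon_km = 3.8 * 111.32 * cos(59) ≈ 217.869
dist = sqrt(445.28^2 + 217.869^2) ≈ 495.7 km

495.7 km


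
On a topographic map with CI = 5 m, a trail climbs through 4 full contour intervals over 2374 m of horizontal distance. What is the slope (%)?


elevation change = 4 * 5 = 20 m
slope = 20 / 2374 * 100 = 0.8%

0.8%


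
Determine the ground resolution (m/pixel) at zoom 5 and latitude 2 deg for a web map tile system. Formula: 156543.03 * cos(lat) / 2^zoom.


res = 156543.03 * cos(2) / 2^5 = 156543.03 * 0.99939083 / 32 = 4888.99 m/pixel

4888.99 m/pixel


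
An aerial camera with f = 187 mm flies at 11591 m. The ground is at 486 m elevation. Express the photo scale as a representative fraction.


scale = f / (H - h) = 187 mm / 11105 m = 187 / 11105000 = 1:59385

1:59385


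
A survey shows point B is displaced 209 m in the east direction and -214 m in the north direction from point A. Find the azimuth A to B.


az = atan2(209, -214) = 135.7 deg
adjusted to 0-360: 135.7 degrees

135.7 degrees


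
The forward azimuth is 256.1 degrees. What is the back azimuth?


back azimuth = (256.1 + 180) mod 360 = 76.1 degrees

76.1 degrees


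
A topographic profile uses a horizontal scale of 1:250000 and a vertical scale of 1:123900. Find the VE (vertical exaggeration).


VE = horizontal_scale / vertical_scale = 250000 / 123900 ≈ 2.0

2.0x


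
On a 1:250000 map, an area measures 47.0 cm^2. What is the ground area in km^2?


ground_area = 47.0 * (250000/100)^2 = 293750000.0 m^2 = 293.75 km^2

293.75 km^2


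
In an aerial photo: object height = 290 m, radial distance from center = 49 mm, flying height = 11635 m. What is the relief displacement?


d = h * r / H = 290 * 49 / 11635 = 1.22 mm

1.22 mm


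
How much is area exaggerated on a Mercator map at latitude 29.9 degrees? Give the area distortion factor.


area_distortion = 1/cos^2(29.9) = 1.331

1.331


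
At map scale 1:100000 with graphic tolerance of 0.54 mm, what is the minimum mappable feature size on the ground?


ground = 0.54 mm * 100000 / 1000 = 54.0 m

54.0 m


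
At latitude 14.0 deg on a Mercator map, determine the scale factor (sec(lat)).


SF = 1 / cos(14.0) = 1 / 0.970296 = 1.031

1.031


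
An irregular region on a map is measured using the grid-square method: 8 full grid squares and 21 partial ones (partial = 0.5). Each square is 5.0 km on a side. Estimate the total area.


effective squares = 8 + 21 * 0.5 = 18.5
area = 18.5 * 25.0 = 462.5 km^2

462.5 km^2


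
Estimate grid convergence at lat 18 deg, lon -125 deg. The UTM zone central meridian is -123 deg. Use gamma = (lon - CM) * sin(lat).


gamma = (-125 - -123) * sin(18) = -2 * 0.309017 = -0.618 degrees

-0.618 degrees


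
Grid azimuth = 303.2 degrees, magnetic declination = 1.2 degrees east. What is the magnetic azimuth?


magnetic azimuth = grid azimuth - declination (east +ve)
mag_az = 303.2 - 1.2 = 302.0 degrees

302.0 degrees


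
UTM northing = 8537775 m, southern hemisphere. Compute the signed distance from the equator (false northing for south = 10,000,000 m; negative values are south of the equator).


For southern: actual = 8537775 - 10000000 = -1462225 m

-1462225 m


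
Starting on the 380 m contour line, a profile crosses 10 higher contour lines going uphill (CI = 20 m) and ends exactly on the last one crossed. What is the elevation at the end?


elevation = 380 + 10 * 20 = 580 m

580 m


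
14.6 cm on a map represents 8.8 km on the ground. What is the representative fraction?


ground = 8.8 km = 880000 cm; RF denominator = ground / map = 880000 / 14.6 ≈ 60274; RF = 1:60274

1:60274


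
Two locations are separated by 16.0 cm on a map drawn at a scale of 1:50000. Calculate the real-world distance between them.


ground = 16.0 cm * 50000 / 100 = 8000.0 m = 8.0 km

8.0 km


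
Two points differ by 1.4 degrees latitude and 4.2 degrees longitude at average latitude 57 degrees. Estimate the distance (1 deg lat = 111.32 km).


dlat_km = 1.4 * 111.32 = 155.848
dlon_km = 4.2 * 111.32 * cos(57) ≈ 254.643
dist = sqrt(155.848^2 + 254.643^2) ≈ 298.5 km

298.5 km


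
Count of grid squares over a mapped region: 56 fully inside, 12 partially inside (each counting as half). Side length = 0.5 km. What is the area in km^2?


effective squares = 56 + 12 * 0.5 = 62.0
area = 62.0 * 0.25 = 15.5 km^2

15.5 km^2


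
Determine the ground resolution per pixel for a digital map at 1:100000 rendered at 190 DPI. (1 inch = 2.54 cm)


pixel_cm = 2.54 / 190 ≈ 0.013368 cm
ground = pixel_cm * 100000 / 100 = 2.54 * 100000 / (190 * 100) = 254000 / 19000 ≈ 13.37 m

13.37 m


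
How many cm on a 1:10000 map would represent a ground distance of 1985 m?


map_cm = 1985 * 100 / 10000 = 19.85 cm

19.85 cm


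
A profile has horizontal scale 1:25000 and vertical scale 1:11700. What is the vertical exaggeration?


VE = horizontal_scale / vertical_scale = 25000 / 11700 ≈ 2.1

2.1x


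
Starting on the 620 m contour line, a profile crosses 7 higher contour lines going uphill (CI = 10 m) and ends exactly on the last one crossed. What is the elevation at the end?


elevation = 620 + 7 * 10 = 690 m

690 m
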